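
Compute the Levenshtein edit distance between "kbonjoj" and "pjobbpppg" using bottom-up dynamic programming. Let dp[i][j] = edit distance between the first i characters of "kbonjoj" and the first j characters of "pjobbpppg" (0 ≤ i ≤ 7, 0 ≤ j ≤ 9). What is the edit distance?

8

   ''  p  j  o  b  b  p  p  p  g
''  0  1  2  3  4  5  6  7  8  9
 k  1  1  2  3  4  5  6  7  8  9
 b  2  2  2  3  3  4  5  6  7  8
 o  3  3  3  2  3  4  5  6  7  8
 n  4  4  4  3  3  4  5  6  7  8
 j  5  5  4  4  4  4  5  6  7  8
 o  6  6  5  4  5  5  5  6  7  8
 j  7  7  6  5  5  6  6  6  7  8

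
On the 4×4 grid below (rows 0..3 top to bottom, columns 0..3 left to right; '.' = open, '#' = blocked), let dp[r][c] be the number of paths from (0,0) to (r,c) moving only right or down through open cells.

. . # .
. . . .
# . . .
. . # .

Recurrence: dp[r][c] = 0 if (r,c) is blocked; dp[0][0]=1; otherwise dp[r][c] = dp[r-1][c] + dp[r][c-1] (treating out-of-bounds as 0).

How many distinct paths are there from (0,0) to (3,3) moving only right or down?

r\c   0   1   2   3
  0   1   1   0   0
  1   1   2   2   2
  2   0   2   4   6
  3   0   2   0   6

6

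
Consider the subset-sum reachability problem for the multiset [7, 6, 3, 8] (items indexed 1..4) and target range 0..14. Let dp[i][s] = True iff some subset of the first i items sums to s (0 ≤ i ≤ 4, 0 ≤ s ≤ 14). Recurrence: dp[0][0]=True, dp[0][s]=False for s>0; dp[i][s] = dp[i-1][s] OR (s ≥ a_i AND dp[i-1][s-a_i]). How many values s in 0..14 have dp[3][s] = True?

i\s   0   1   2   3   4   5   6   7   8   9  10  11  12  13  14
  0   T   F   F   F   F   F   F   F   F   F   F   F   F   F   F
  1   T   F   F   F   F   F   F   T   F   F   F   F   F   F   F
  2   T   F   F   F   F   F   T   T   F   F   F   F   F   T   F
  3   T   F   F   T   F   F   T   T   F   T   T   F   F   T   F
  4   T   F   F   T   F   F   T   T   T   T   T   T   F   T   T

7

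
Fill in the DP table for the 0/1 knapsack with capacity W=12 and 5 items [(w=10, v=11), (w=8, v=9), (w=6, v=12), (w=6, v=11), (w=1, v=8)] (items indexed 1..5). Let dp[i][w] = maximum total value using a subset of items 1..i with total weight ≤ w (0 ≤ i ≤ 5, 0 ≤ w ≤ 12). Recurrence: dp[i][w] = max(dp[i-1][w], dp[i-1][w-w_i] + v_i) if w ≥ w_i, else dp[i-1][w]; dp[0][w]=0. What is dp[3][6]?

12

i\w   0   1   2   3   4   5   6   7   8   9  10  11  12
  0   0   0   0   0   0   0   0   0   0   0   0   0   0
  1   0   0   0   0   0   0   0   0   0   0  11  11  11
  2   0   0   0   0   0   0   0   0   9   9  11  11  11
  3   0   0   0   0   0   0  12  12  12  12  12  12  12
  4   0   0   0   0   0   0  12  12  12  12  12  12  23
  5   0   8   8   8   8   8  12  20  20  20  20  20  23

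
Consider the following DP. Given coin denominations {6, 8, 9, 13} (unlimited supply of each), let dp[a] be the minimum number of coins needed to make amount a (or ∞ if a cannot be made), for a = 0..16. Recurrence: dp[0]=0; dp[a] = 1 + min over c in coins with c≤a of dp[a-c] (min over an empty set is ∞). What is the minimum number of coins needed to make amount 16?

 a  0  1  2  3  4  5  6  7  8  9 10 11 12 13 14 15 16
dp  0  -  -  -  -  -  1  -  1  1  -  -  2  1  2  2  2
(- denotes ∞ / unreachable)

2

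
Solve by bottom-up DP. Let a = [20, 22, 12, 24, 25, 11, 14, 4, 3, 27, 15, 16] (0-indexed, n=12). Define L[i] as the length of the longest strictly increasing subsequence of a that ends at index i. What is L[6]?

   i    0    1    2    3    4    5    6    7    8    9   10   11
a[i]   20   22   12   24   25   11   14    4    3   27   15   16
L[i]    1    2    1    3    4    1    2    1    1    5    3    4

2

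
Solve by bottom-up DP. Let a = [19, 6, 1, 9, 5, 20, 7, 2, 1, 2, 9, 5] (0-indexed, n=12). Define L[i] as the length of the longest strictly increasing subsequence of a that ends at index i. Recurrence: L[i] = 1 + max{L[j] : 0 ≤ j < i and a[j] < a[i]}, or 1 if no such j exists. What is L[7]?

   i    0    1    2    3    4    5    6    7    8    9   10   11
a[i]   19    6    1    9    5   20    7    2    1    2    9    5
L[i]    1    1    1    2    2    3    3    2    1    2    4    3

2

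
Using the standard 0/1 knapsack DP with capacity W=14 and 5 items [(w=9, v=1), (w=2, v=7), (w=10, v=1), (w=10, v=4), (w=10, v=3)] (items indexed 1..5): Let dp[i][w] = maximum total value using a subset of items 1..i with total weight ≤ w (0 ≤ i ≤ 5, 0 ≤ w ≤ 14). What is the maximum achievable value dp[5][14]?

i\w   0   1   2   3   4   5   6   7   8   9  10  11  12  13  14
  0   0   0   0   0   0   0   0   0   0   0   0   0   0   0   0
  1   0   0   0   0   0   0   0   0   0   1   1   1   1   1   1
  2   0   0   7   7   7   7   7   7   7   7   7   8   8   8   8
  3   0   0   7   7   7   7   7   7   7   7   7   8   8   8   8
  4   0   0   7   7   7   7   7   7   7   7   7   8  11  11  11
  5   0   0   7   7   7   7   7   7   7   7   7   8  11  11  11

11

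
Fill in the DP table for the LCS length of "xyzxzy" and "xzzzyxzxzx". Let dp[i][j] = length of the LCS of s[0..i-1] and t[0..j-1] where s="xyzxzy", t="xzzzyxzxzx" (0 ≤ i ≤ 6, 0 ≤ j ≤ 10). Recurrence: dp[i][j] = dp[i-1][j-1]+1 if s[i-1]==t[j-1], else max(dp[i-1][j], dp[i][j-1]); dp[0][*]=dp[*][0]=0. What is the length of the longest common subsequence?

5

   ''  x  z  z  z  y  x  z  x  z  x
''  0  0  0  0  0  0  0  0  0  0  0
 x  0  1  1  1  1  1  1  1  1  1  1
 y  0  1  1  1  1  2  2  2  2  2  2
 z  0  1  2  2  2  2  2  3  3  3  3
 x  0  1  2  2  2  2  3  3  4  4  4
 z  0  1  2  3  3  3  3  4  4  5  5
 y  0  1  2  3  3  4  4  4  4  5  5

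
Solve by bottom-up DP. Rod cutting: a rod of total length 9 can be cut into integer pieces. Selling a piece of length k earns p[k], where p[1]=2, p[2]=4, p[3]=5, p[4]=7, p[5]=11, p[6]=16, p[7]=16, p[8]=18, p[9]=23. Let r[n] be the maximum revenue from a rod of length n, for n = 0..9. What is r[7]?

   n    0    1    2    3    4    5    6    7    8    9
r[n]    0    2    4    6    8   11   16   18   20   23

18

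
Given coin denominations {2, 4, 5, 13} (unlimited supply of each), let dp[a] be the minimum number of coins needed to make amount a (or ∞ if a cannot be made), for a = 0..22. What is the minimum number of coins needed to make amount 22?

3

 a  0  1  2  3  4  5  6  7  8  9 10 11 12 13 14 15 16 17 18 19 20 21 22
dp  0  -  1  -  1  1  2  2  2  2  2  3  3  1  3  2  4  2  2  3  3  3  3
(- denotes ∞ / unreachable)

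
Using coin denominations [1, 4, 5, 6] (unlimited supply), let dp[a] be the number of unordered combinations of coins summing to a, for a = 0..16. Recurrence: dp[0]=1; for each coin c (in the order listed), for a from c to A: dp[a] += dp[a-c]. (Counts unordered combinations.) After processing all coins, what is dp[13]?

12

after  coin     0     1     2     3     4     5     6     7     8     9    10    11    12    13    14    15    16
          1     1     1     1     1     1     1     1     1     1     1     1     1     1     1     1     1     1
          4     1     1     1     1     2     2     2     2     3     3     3     3     4     4     4     4     5
          5     1     1     1     1     2     3     3     3     4     5     6     6     7     8     9    10    11
          6     1     1     1     1     2     3     4     4     5     6     8     9    11    12    14    16    19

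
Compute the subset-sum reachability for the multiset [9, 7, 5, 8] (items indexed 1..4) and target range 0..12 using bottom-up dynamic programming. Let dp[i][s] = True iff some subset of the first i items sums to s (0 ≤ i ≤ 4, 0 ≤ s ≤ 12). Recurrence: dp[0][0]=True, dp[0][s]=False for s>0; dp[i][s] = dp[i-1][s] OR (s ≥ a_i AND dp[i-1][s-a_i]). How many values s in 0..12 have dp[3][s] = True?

i\s   0   1   2   3   4   5   6   7   8   9  10  11  12
  0   T   F   F   F   F   F   F   F   F   F   F   F   F
  1   T   F   F   F   F   F   F   F   F   T   F   F   F
  2   T   F   F   F   F   F   F   T   F   T   F   F   F
  3   T   F   F   F   F   T   F   T   F   T   F   F   T
  4   T   F   F   F   F   T   F   T   T   T   F   F   T

5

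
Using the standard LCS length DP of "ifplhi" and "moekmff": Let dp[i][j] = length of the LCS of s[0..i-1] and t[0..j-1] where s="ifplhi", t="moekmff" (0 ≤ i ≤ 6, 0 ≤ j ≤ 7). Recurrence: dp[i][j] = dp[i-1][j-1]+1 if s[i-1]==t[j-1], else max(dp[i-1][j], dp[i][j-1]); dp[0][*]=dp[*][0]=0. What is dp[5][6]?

1

   ''  m  o  e  k  m  f  f
''  0  0  0  0  0  0  0  0
 i  0  0  0  0  0  0  0  0
 f  0  0  0  0  0  0  1  1
 p  0  0  0  0  0  0  1  1
 l  0  0  0  0  0  0  1  1
 h  0  0  0  0  0  0  1  1
 i  0  0  0  0  0  0  1  1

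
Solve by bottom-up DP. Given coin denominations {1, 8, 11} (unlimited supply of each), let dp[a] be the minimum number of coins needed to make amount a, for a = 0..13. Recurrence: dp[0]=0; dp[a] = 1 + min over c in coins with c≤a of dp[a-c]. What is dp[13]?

3

 a  0  1  2  3  4  5  6  7  8  9 10 11 12 13
dp  0  1  2  3  4  5  6  7  1  2  3  1  2  3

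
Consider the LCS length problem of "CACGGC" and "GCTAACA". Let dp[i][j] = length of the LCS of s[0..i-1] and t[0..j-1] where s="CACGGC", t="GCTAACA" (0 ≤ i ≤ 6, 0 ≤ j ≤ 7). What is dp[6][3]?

   ''  G  C  T  A  A  C  A
''  0  0  0  0  0  0  0  0
 C  0  0  1  1  1  1  1  1
 A  0  0  1  1  2  2  2  2
 C  0  0  1  1  2  2  3  3
 G  0  1  1  1  2  2  3  3
 G  0  1  1  1  2  2  3  3
 C  0  1  2  2  2  2  3  3

2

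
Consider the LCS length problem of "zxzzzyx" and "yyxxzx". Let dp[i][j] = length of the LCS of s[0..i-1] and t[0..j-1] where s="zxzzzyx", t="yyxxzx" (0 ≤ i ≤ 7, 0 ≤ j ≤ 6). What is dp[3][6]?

   ''  y  y  x  x  z  x
''  0  0  0  0  0  0  0
 z  0  0  0  0  0  1  1
 x  0  0  0  1  1  1  2
 z  0  0  0  1  1  2  2
 z  0  0  0  1  1  2  2
 z  0  0  0  1  1  2  2
 y  0  1  1  1  1  2  2
 x  0  1  1  2  2  2  3

2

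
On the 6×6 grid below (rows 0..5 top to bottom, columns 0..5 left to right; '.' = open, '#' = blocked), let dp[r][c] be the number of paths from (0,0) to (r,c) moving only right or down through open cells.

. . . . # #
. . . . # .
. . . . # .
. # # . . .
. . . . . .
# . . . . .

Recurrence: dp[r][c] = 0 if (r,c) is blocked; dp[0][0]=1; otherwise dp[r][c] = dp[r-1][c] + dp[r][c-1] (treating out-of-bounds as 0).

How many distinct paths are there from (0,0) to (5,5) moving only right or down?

r\c   0   1   2   3   4   5
  0   1   1   1   1   0   0
  1   1   2   3   4   0   0
  2   1   3   6  10   0   0
  3   1   0   0  10  10  10
  4   1   1   1  11  21  31
  5   0   1   2  13  34  65

65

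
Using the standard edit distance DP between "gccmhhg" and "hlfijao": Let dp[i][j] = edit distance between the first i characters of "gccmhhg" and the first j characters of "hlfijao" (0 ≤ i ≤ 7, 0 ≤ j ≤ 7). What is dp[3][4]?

   ''  h  l  f  i  j  a  o
''  0  1  2  3  4  5  6  7
 g  1  1  2  3  4  5  6  7
 c  2  2  2  3  4  5  6  7
 c  3  3  3  3  4  5  6  7
 m  4  4  4  4  4  5  6  7
 h  5  4  5  5  5  5  6  7
 h  6  5  5  6  6  6  6  7
 g  7  6  6  6  7  7  7  7

4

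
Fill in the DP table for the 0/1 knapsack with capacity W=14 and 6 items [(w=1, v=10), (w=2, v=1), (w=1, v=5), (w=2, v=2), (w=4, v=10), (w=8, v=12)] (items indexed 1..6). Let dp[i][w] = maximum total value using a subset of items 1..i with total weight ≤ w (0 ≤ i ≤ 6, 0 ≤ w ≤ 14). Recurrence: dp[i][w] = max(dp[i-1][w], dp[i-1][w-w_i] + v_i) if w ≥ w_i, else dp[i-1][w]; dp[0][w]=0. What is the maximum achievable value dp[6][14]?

i\w   0   1   2   3   4   5   6   7   8   9  10  11  12  13  14
  0   0   0   0   0   0   0   0   0   0   0   0   0   0   0   0
  1   0  10  10  10  10  10  10  10  10  10  10  10  10  10  10
  2   0  10  10  11  11  11  11  11  11  11  11  11  11  11  11
  3   0  10  15  15  16  16  16  16  16  16  16  16  16  16  16
  4   0  10  15  15  17  17  18  18  18  18  18  18  18  18  18
  5   0  10  15  15  17  20  25  25  27  27  28  28  28  28  28
  6   0  10  15  15  17  20  25  25  27  27  28  28  29  32  37

37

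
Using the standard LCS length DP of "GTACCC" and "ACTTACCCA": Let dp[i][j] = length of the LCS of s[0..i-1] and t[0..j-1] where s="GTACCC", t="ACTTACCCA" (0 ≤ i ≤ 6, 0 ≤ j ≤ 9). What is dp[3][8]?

2

   ''  A  C  T  T  A  C  C  C  A
''  0  0  0  0  0  0  0  0  0  0
 G  0  0  0  0  0  0  0  0  0  0
 T  0  0  0  1  1  1  1  1  1  1
 A  0  1  1  1  1  2  2  2  2  2
 C  0  1  2  2  2  2  3  3  3  3
 C  0  1  2  2  2  2  3  4  4  4
 C  0  1  2  2  2  2  3  4  5  5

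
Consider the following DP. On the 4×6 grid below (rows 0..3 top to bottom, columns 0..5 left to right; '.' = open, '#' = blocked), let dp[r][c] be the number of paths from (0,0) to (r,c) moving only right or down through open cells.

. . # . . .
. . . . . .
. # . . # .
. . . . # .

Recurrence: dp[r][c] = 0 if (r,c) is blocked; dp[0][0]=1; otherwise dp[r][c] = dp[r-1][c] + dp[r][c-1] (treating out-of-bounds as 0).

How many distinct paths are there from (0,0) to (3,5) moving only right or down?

r\c   0   1   2   3   4   5
  0   1   1   0   0   0   0
  1   1   2   2   2   2   2
  2   1   0   2   4   0   2
  3   1   1   3   7   0   2

2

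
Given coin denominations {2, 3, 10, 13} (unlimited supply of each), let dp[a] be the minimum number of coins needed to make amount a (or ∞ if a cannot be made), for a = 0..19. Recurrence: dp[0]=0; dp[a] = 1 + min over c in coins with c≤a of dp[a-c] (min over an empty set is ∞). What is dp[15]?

2

 a  0  1  2  3  4  5  6  7  8  9 10 11 12 13 14 15 16 17 18 19
dp  0  -  1  1  2  2  2  3  3  3  1  4  2  1  3  2  2  3  3  3
(- denotes ∞ / unreachable)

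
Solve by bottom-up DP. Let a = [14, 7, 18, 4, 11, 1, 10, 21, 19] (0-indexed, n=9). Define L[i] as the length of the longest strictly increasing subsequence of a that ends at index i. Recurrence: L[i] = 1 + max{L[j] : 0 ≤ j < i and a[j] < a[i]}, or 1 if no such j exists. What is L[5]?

   i    0    1    2    3    4    5    6    7    8
a[i]   14    7   18    4   11    1   10   21   19
L[i]    1    1    2    1    2    1    2    3    3

1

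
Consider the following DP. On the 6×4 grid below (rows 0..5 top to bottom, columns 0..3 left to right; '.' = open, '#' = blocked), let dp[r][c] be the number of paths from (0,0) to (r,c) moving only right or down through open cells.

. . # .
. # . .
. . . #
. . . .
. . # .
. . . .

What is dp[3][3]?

3

r\c   0   1   2   3
  0   1   1   0   0
  1   1   0   0   0
  2   1   1   1   0
  3   1   2   3   3
  4   1   3   0   3
  5   1   4   4   7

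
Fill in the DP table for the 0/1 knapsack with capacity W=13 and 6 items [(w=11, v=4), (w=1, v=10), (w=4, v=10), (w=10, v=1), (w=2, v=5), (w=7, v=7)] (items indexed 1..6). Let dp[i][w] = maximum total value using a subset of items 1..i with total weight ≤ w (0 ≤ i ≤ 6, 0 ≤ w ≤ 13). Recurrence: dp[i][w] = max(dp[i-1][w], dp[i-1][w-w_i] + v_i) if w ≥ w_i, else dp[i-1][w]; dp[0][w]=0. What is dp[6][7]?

25

i\w   0   1   2   3   4   5   6   7   8   9  10  11  12  13
  0   0   0   0   0   0   0   0   0   0   0   0   0   0   0
  1   0   0   0   0   0   0   0   0   0   0   0   4   4   4
  2   0  10  10  10  10  10  10  10  10  10  10  10  14  14
  3   0  10  10  10  10  20  20  20  20  20  20  20  20  20
  4   0  10  10  10  10  20  20  20  20  20  20  20  20  20
  5   0  10  10  15  15  20  20  25  25  25  25  25  25  25
  6   0  10  10  15  15  20  20  25  25  25  25  25  27  27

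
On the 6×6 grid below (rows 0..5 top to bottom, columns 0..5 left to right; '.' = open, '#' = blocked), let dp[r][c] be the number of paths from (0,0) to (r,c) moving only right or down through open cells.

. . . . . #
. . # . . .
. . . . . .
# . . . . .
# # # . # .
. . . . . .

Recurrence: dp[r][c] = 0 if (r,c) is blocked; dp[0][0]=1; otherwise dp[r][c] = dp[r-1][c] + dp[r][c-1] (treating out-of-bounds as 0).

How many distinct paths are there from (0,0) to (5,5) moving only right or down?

34

r\c   0   1   2   3   4   5
  0   1   1   1   1   1   0
  1   1   2   0   1   2   2
  2   1   3   3   4   6   8
  3   0   3   6  10  16  24
  4   0   0   0  10   0  24
  5   0   0   0  10  10  34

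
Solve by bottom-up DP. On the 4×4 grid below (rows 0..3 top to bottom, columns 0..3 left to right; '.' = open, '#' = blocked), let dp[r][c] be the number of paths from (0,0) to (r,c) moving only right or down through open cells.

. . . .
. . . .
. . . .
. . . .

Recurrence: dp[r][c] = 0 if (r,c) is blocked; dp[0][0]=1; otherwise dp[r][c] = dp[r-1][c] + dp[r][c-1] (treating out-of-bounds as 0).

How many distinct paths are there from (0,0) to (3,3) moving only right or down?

r\c   0   1   2   3
  0   1   1   1   1
  1   1   2   3   4
  2   1   3   6  10
  3   1   4  10  20

20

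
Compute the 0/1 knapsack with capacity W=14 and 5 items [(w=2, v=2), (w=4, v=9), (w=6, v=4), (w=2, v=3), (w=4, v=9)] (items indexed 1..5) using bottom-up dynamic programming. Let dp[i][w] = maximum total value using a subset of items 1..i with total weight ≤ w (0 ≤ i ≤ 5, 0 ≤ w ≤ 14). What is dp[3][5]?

9

i\w   0   1   2   3   4   5   6   7   8   9  10  11  12  13  14
  0   0   0   0   0   0   0   0   0   0   0   0   0   0   0   0
  1   0   0   2   2   2   2   2   2   2   2   2   2   2   2   2
  2   0   0   2   2   9   9  11  11  11  11  11  11  11  11  11
  3   0   0   2   2   9   9  11  11  11  11  13  13  15  15  15
  4   0   0   3   3   9   9  12  12  14  14  14  14  16  16  18
  5   0   0   3   3   9   9  12  12  18  18  21  21  23  23  23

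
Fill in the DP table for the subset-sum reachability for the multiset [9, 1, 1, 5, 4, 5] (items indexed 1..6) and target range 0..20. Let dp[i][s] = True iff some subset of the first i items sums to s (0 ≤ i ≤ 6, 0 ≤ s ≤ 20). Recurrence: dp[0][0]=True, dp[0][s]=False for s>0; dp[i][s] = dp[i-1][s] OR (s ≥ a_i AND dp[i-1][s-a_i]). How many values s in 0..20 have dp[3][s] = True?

6

i\s   0   1   2   3   4   5   6   7   8   9  10  11  12  13  14  15  16  17  18  19  20
  0   T   F   F   F   F   F   F   F   F   F   F   F   F   F   F   F   F   F   F   F   F
  1   T   F   F   F   F   F   F   F   F   T   F   F   F   F   F   F   F   F   F   F   F
  2   T   T   F   F   F   F   F   F   F   T   T   F   F   F   F   F   F   F   F   F   F
  3   T   T   T   F   F   F   F   F   F   T   T   T   F   F   F   F   F   F   F   F   F
  4   T   T   T   F   F   T   T   T   F   T   T   T   F   F   T   T   T   F   F   F   F
  5   T   T   T   F   T   T   T   T   F   T   T   T   F   T   T   T   T   F   T   T   T
  6   T   T   T   F   T   T   T   T   F   T   T   T   T   T   T   T   T   F   T   T   T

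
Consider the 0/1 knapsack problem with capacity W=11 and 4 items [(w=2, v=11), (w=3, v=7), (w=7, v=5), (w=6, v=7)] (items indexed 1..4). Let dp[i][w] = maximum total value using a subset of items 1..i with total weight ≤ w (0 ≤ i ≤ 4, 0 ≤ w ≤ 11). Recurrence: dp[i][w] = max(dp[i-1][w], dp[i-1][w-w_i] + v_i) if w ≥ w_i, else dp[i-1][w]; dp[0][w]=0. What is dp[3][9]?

18

i\w   0   1   2   3   4   5   6   7   8   9  10  11
  0   0   0   0   0   0   0   0   0   0   0   0   0
  1   0   0  11  11  11  11  11  11  11  11  11  11
  2   0   0  11  11  11  18  18  18  18  18  18  18
  3   0   0  11  11  11  18  18  18  18  18  18  18
  4   0   0  11  11  11  18  18  18  18  18  18  25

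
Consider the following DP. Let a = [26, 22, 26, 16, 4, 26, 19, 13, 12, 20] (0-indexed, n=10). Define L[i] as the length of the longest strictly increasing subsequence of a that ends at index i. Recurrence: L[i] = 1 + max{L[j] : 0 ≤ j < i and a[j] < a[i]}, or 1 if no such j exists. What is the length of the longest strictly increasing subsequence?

3

   i    0    1    2    3    4    5    6    7    8    9
a[i]   26   22   26   16    4   26   19   13   12   20
L[i]    1    1    2    1    1    2    2    2    2    3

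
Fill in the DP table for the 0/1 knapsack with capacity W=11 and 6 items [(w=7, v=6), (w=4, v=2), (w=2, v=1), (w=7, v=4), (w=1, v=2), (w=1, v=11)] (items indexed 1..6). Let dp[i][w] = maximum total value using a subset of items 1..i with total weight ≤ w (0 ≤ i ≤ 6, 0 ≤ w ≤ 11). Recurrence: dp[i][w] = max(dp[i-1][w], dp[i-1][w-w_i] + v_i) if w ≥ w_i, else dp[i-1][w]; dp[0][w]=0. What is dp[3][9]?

7

i\w   0   1   2   3   4   5   6   7   8   9  10  11
  0   0   0   0   0   0   0   0   0   0   0   0   0
  1   0   0   0   0   0   0   0   6   6   6   6   6
  2   0   0   0   0   2   2   2   6   6   6   6   8
  3   0   0   1   1   2   2   3   6   6   7   7   8
  4   0   0   1   1   2   2   3   6   6   7   7   8
  5   0   2   2   3   3   4   4   6   8   8   9   9
  6   0  11  13  13  14  14  15  15  17  19  19  20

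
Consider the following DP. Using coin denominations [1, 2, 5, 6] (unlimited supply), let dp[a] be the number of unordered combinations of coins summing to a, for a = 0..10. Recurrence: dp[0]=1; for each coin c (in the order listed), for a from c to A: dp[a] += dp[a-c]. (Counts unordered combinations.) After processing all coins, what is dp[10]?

after  coin     0     1     2     3     4     5     6     7     8     9    10
          1     1     1     1     1     1     1     1     1     1     1     1
          2     1     1     2     2     3     3     4     4     5     5     6
          5     1     1     2     2     3     4     5     6     7     8    10
          6     1     1     2     2     3     4     6     7     9    10    13

13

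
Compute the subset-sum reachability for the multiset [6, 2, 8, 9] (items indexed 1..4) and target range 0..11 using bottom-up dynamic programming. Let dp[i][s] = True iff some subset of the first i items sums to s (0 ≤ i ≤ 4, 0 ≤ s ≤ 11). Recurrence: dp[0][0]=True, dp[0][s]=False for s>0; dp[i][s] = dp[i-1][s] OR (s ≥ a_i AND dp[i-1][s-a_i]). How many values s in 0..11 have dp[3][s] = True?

i\s   0   1   2   3   4   5   6   7   8   9  10  11
  0   T   F   F   F   F   F   F   F   F   F   F   F
  1   T   F   F   F   F   F   T   F   F   F   F   F
  2   T   F   T   F   F   F   T   F   T   F   F   F
  3   T   F   T   F   F   F   T   F   T   F   T   F
  4   T   F   T   F   F   F   T   F   T   T   T   T

5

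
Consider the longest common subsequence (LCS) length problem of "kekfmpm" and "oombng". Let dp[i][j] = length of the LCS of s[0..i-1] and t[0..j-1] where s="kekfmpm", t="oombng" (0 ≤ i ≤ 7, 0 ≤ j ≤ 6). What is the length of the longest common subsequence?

1

   ''  o  o  m  b  n  g
''  0  0  0  0  0  0  0
 k  0  0  0  0  0  0  0
 e  0  0  0  0  0  0  0
 k  0  0  0  0  0  0  0
 f  0  0  0  0  0  0  0
 m  0  0  0  1  1  1  1
 p  0  0  0  1  1  1  1
 m  0  0  0  1  1  1  1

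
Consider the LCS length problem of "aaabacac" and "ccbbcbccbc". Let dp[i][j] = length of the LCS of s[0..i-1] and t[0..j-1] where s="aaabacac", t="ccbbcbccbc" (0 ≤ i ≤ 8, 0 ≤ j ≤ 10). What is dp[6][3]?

1

   ''  c  c  b  b  c  b  c  c  b  c
''  0  0  0  0  0  0  0  0  0  0  0
 a  0  0  0  0  0  0  0  0  0  0  0
 a  0  0  0  0  0  0  0  0  0  0  0
 a  0  0  0  0  0  0  0  0  0  0  0
 b  0  0  0  1  1  1  1  1  1  1  1
 a  0  0  0  1  1  1  1  1  1  1  1
 c  0  1  1  1  1  2  2  2  2  2  2
 a  0  1  1  1  1  2  2  2  2  2  2
 c  0  1  2  2  2  2  2  3  3  3  3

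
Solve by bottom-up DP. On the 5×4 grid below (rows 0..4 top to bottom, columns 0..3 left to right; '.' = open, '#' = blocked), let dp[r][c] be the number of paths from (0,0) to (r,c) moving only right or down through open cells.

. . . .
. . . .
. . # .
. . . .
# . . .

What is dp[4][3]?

r\c   0   1   2   3
  0   1   1   1   1
  1   1   2   3   4
  2   1   3   0   4
  3   1   4   4   8
  4   0   4   8  16

16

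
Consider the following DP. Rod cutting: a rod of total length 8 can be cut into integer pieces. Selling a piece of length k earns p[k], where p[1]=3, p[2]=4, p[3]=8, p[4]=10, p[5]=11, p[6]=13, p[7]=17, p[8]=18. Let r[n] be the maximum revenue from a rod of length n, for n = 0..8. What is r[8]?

24

   n    0    1    2    3    4    5    6    7    8
r[n]    0    3    6    9   12   15   18   21   24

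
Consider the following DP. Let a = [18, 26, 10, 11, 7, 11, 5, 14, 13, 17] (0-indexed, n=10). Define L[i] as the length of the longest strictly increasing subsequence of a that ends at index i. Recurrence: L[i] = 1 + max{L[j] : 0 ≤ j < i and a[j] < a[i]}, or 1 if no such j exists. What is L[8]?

   i    0    1    2    3    4    5    6    7    8    9
a[i]   18   26   10   11    7   11    5   14   13   17
L[i]    1    2    1    2    1    2    1    3    3    4

3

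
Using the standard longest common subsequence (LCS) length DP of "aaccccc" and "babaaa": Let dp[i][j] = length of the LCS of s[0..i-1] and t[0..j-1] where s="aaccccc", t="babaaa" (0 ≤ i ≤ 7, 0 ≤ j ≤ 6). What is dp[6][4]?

   ''  b  a  b  a  a  a
''  0  0  0  0  0  0  0
 a  0  0  1  1  1  1  1
 a  0  0  1  1  2  2  2
 c  0  0  1  1  2  2  2
 c  0  0  1  1  2  2  2
 c  0  0  1  1  2  2  2
 c  0  0  1  1  2  2  2
 c  0  0  1  1  2  2  2

2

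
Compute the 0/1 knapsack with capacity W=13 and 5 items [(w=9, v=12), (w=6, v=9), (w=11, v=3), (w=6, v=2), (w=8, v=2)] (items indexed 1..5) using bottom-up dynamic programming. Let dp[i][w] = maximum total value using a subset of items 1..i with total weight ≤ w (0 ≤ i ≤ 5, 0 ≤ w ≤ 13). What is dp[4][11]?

i\w   0   1   2   3   4   5   6   7   8   9  10  11  12  13
  0   0   0   0   0   0   0   0   0   0   0   0   0   0   0
  1   0   0   0   0   0   0   0   0   0  12  12  12  12  12
  2   0   0   0   0   0   0   9   9   9  12  12  12  12  12
  3   0   0   0   0   0   0   9   9   9  12  12  12  12  12
  4   0   0   0   0   0   0   9   9   9  12  12  12  12  12
  5   0   0   0   0   0   0   9   9   9  12  12  12  12  12

12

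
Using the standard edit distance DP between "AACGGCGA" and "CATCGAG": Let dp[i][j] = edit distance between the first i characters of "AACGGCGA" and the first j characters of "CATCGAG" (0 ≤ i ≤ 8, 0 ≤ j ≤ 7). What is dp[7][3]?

   ''  C  A  T  C  G  A  G
''  0  1  2  3  4  5  6  7
 A  1  1  1  2  3  4  5  6
 A  2  2  1  2  3  4  4  5
 C  3  2  2  2  2  3  4  5
 G  4  3  3  3  3  2  3  4
 G  5  4  4  4  4  3  3  3
 C  6  5  5  5  4  4  4  4
 G  7  6  6  6  5  4  5  4
 A  8  7  6  7  6  5  4  5

6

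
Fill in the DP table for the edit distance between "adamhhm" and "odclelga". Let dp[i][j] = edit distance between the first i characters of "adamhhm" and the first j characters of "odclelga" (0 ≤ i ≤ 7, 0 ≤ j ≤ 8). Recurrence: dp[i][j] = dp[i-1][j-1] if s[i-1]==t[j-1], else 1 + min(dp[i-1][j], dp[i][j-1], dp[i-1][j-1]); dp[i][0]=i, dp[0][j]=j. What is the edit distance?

   ''  o  d  c  l  e  l  g  a
''  0  1  2  3  4  5  6  7  8
 a  1  1  2  3  4  5  6  7  7
 d  2  2  1  2  3  4  5  6  7
 a  3  3  2  2  3  4  5  6  6
 m  4  4  3  3  3  4  5  6  7
 h  5  5  4  4  4  4  5  6  7
 h  6  6  5  5  5  5  5  6  7
 m  7  7  6  6  6  6  6  6  7

7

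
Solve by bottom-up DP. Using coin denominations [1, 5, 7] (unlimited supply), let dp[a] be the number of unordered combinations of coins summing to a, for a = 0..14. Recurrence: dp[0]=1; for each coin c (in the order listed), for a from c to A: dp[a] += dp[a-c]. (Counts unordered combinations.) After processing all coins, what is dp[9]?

after  coin     0     1     2     3     4     5     6     7     8     9    10    11    12    13    14
          1     1     1     1     1     1     1     1     1     1     1     1     1     1     1     1
          5     1     1     1     1     1     2     2     2     2     2     3     3     3     3     3
          7     1     1     1     1     1     2     2     3     3     3     4     4     5     5     6

3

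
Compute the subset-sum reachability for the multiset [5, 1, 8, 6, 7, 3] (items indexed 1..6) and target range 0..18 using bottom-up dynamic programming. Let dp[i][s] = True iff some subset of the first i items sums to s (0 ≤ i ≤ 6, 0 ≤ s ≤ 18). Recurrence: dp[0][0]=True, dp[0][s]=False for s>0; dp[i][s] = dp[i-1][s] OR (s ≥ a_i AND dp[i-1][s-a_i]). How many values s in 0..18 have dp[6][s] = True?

i\s   0   1   2   3   4   5   6   7   8   9  10  11  12  13  14  15  16  17  18
  0   T   F   F   F   F   F   F   F   F   F   F   F   F   F   F   F   F   F   F
  1   T   F   F   F   F   T   F   F   F   F   F   F   F   F   F   F   F   F   F
  2   T   T   F   F   F   T   T   F   F   F   F   F   F   F   F   F   F   F   F
  3   T   T   F   F   F   T   T   F   T   T   F   F   F   T   T   F   F   F   F
  4   T   T   F   F   F   T   T   T   T   T   F   T   T   T   T   T   F   F   F
  5   T   T   F   F   F   T   T   T   T   T   F   T   T   T   T   T   T   F   T
  6   T   T   F   T   T   T   T   T   T   T   T   T   T   T   T   T   T   T   T

18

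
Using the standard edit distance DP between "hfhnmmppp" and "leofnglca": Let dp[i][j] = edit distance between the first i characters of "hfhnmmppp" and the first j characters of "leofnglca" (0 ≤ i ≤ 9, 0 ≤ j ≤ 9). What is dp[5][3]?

   ''  l  e  o  f  n  g  l  c  a
''  0  1  2  3  4  5  6  7  8  9
 h  1  1  2  3  4  5  6  7  8  9
 f  2  2  2  3  3  4  5  6  7  8
 h  3  3  3  3  4  4  5  6  7  8
 n  4  4  4  4  4  4  5  6  7  8
 m  5  5  5  5  5  5  5  6  7  8
 m  6  6  6  6  6  6  6  6  7  8
 p  7  7  7  7  7  7  7  7  7  8
 p  8  8  8  8  8  8  8  8  8  8
 p  9  9  9  9  9  9  9  9  9  9

5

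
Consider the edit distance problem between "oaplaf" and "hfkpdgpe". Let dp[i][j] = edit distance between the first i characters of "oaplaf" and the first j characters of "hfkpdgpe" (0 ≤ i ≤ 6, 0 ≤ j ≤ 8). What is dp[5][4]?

   ''  h  f  k  p  d  g  p  e
''  0  1  2  3  4  5  6  7  8
 o  1  1  2  3  4  5  6  7  8
 a  2  2  2  3  4  5  6  7  8
 p  3  3  3  3  3  4  5  6  7
 l  4  4  4  4  4  4  5  6  7
 a  5  5  5  5  5  5  5  6  7
 f  6  6  5  6  6  6  6  6  7

5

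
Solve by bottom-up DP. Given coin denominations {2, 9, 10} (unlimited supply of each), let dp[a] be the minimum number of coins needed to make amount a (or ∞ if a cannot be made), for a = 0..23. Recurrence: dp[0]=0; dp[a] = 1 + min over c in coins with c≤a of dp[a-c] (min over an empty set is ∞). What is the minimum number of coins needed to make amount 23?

 a  0  1  2  3  4  5  6  7  8  9 10 11 12 13 14 15 16 17 18 19 20 21 22 23
dp  0  -  1  -  2  -  3  -  4  1  1  2  2  3  3  4  4  5  2  2  2  3  3  4
(- denotes ∞ / unreachable)

4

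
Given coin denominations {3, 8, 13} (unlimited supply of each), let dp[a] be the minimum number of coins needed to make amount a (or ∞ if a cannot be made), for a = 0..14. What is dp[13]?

 a  0  1  2  3  4  5  6  7  8  9 10 11 12 13 14
dp  0  -  -  1  -  -  2  -  1  3  -  2  4  1  3
(- denotes ∞ / unreachable)

1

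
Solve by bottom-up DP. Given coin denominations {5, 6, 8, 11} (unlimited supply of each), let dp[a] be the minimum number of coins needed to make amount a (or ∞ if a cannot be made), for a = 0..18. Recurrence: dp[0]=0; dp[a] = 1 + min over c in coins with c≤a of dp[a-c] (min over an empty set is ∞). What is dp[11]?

1

 a  0  1  2  3  4  5  6  7  8  9 10 11 12 13 14 15 16 17 18
dp  0  -  -  -  -  1  1  -  1  -  2  1  2  2  2  3  2  2  3
(- denotes ∞ / unreachable)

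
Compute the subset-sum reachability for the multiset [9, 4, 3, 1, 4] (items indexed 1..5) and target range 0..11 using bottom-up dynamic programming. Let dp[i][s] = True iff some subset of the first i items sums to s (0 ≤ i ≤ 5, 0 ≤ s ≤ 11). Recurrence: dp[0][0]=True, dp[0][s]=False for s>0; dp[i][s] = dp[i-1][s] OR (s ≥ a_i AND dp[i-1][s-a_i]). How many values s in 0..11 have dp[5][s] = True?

i\s   0   1   2   3   4   5   6   7   8   9  10  11
  0   T   F   F   F   F   F   F   F   F   F   F   F
  1   T   F   F   F   F   F   F   F   F   T   F   F
  2   T   F   F   F   T   F   F   F   F   T   F   F
  3   T   F   F   T   T   F   F   T   F   T   F   F
  4   T   T   F   T   T   T   F   T   T   T   T   F
  5   T   T   F   T   T   T   F   T   T   T   T   T

10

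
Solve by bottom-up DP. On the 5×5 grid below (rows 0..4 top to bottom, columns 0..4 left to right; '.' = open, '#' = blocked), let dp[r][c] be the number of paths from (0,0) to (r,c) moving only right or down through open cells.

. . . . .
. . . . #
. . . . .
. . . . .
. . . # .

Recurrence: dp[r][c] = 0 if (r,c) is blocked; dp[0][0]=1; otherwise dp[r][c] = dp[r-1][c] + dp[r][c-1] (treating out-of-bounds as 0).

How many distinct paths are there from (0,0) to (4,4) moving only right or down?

r\c   0   1   2   3   4
  0   1   1   1   1   1
  1   1   2   3   4   0
  2   1   3   6  10  10
  3   1   4  10  20  30
  4   1   5  15   0  30

30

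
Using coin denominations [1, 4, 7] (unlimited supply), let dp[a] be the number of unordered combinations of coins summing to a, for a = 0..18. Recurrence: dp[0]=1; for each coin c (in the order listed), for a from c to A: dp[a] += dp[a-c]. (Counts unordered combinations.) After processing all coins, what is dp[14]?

after  coin     0     1     2     3     4     5     6     7     8     9    10    11    12    13    14    15    16    17    18
          1     1     1     1     1     1     1     1     1     1     1     1     1     1     1     1     1     1     1     1
          4     1     1     1     1     2     2     2     2     3     3     3     3     4     4     4     4     5     5     5
          7     1     1     1     1     2     2     2     3     4     4     4     5     6     6     7     8     9     9    10

7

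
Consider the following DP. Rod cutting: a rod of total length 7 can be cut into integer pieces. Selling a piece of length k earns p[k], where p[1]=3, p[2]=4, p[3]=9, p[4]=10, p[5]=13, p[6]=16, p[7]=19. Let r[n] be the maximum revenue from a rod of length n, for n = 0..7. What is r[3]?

   n    0    1    2    3    4    5    6    7
r[n]    0    3    6    9   12   15   18   21

9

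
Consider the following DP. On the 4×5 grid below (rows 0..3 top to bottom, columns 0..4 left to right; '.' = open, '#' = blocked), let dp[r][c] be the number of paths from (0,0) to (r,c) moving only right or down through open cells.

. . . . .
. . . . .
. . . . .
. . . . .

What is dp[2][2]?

r\c   0   1   2   3   4
  0   1   1   1   1   1
  1   1   2   3   4   5
  2   1   3   6  10  15
  3   1   4  10  20  35

6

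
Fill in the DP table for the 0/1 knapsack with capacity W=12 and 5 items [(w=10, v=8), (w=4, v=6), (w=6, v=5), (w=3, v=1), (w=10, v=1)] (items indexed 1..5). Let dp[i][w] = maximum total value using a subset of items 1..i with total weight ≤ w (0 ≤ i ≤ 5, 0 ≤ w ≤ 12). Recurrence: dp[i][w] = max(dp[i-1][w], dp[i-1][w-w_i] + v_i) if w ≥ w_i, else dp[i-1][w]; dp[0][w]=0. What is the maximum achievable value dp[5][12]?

11

i\w   0   1   2   3   4   5   6   7   8   9  10  11  12
  0   0   0   0   0   0   0   0   0   0   0   0   0   0
  1   0   0   0   0   0   0   0   0   0   0   8   8   8
  2   0   0   0   0   6   6   6   6   6   6   8   8   8
  3   0   0   0   0   6   6   6   6   6   6  11  11  11
  4   0   0   0   1   6   6   6   7   7   7  11  11  11
  5   0   0   0   1   6   6   6   7   7   7  11  11  11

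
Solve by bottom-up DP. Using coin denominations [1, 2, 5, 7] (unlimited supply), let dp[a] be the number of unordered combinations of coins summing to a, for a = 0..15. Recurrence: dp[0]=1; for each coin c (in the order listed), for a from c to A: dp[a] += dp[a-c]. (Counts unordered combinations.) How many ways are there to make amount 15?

after  coin     0     1     2     3     4     5     6     7     8     9    10    11    12    13    14    15
          1     1     1     1     1     1     1     1     1     1     1     1     1     1     1     1     1
          2     1     1     2     2     3     3     4     4     5     5     6     6     7     7     8     8
          5     1     1     2     2     3     4     5     6     7     8    10    11    13    14    16    18
          7     1     1     2     2     3     4     5     7     8    10    12    14    17    19    23    26

26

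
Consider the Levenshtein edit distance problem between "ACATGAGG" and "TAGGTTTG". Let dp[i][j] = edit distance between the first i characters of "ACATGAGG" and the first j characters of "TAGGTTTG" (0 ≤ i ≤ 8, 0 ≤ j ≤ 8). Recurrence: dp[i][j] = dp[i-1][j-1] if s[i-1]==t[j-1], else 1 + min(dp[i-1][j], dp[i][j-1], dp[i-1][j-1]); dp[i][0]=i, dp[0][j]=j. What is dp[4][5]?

   ''  T  A  G  G  T  T  T  G
''  0  1  2  3  4  5  6  7  8
 A  1  1  1  2  3  4  5  6  7
 C  2  2  2  2  3  4  5  6  7
 A  3  3  2  3  3  4  5  6  7
 T  4  3  3  3  4  3  4  5  6
 G  5  4  4  3  3  4  4  5  5
 A  6  5  4  4  4  4  5  5  6
 G  7  6  5  4  4  5  5  6  5
 G  8  7  6  5  4  5  6  6  6

3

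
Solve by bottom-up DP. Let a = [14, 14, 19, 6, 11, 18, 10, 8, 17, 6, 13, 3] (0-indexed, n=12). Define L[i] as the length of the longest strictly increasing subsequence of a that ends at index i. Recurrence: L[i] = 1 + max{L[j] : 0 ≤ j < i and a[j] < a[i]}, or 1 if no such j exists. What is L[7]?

   i    0    1    2    3    4    5    6    7    8    9   10   11
a[i]   14   14   19    6   11   18   10    8   17    6   13    3
L[i]    1    1    2    1    2    3    2    2    3    1    3    1

2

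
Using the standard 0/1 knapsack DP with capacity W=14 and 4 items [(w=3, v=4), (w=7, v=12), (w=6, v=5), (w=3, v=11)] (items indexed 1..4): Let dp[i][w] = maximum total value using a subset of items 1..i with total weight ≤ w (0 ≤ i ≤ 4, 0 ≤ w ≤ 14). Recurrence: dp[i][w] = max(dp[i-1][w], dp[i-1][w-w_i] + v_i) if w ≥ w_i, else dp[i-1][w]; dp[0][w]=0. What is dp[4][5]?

11

i\w   0   1   2   3   4   5   6   7   8   9  10  11  12  13  14
  0   0   0   0   0   0   0   0   0   0   0   0   0   0   0   0
  1   0   0   0   4   4   4   4   4   4   4   4   4   4   4   4
  2   0   0   0   4   4   4   4  12  12  12  16  16  16  16  16
  3   0   0   0   4   4   4   5  12  12  12  16  16  16  17  17
  4   0   0   0  11  11  11  15  15  15  16  23  23  23  27  27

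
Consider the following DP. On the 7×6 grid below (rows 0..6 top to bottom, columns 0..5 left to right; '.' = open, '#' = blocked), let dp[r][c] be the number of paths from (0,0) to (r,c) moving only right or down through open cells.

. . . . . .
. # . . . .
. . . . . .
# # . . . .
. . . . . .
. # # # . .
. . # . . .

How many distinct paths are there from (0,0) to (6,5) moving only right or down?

r\c   0   1   2   3   4   5
  0   1   1   1   1   1   1
  1   1   0   1   2   3   4
  2   1   1   2   4   7  11
  3   0   0   2   6  13  24
  4   0   0   2   8  21  45
  5   0   0   0   0  21  66
  6   0   0   0   0  21  87

87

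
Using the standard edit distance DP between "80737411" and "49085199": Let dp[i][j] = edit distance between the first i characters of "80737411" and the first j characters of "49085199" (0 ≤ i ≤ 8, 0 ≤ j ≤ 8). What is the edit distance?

   ''  4  9  0  8  5  1  9  9
''  0  1  2  3  4  5  6  7  8
 8  1  1  2  3  3  4  5  6  7
 0  2  2  2  2  3  4  5  6  7
 7  3  3  3  3  3  4  5  6  7
 3  4  4  4  4  4  4  5  6  7
 7  5  5  5  5  5  5  5  6  7
 4  6  5  6  6  6  6  6  6  7
 1  7  6  6  7  7  7  6  7  7
 1  8  7  7  7  8  8  7  7  8

8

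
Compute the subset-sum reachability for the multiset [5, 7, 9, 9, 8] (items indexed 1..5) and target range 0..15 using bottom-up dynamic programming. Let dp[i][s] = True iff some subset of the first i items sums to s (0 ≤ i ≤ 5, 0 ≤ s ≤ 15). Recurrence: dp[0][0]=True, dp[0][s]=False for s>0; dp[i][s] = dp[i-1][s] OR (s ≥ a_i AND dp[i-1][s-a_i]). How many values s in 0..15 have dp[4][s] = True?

6

i\s   0   1   2   3   4   5   6   7   8   9  10  11  12  13  14  15
  0   T   F   F   F   F   F   F   F   F   F   F   F   F   F   F   F
  1   T   F   F   F   F   T   F   F   F   F   F   F   F   F   F   F
  2   T   F   F   F   F   T   F   T   F   F   F   F   T   F   F   F
  3   T   F   F   F   F   T   F   T   F   T   F   F   T   F   T   F
  4   T   F   F   F   F   T   F   T   F   T   F   F   T   F   T   F
  5   T   F   F   F   F   T   F   T   T   T   F   F   T   T   T   T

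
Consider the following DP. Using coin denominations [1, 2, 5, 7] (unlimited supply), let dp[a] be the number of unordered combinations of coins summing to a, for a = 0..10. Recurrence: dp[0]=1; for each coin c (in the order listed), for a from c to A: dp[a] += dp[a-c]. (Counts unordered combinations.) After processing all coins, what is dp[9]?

after  coin     0     1     2     3     4     5     6     7     8     9    10
          1     1     1     1     1     1     1     1     1     1     1     1
          2     1     1     2     2     3     3     4     4     5     5     6
          5     1     1     2     2     3     4     5     6     7     8    10
          7     1     1     2     2     3     4     5     7     8    10    12

10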